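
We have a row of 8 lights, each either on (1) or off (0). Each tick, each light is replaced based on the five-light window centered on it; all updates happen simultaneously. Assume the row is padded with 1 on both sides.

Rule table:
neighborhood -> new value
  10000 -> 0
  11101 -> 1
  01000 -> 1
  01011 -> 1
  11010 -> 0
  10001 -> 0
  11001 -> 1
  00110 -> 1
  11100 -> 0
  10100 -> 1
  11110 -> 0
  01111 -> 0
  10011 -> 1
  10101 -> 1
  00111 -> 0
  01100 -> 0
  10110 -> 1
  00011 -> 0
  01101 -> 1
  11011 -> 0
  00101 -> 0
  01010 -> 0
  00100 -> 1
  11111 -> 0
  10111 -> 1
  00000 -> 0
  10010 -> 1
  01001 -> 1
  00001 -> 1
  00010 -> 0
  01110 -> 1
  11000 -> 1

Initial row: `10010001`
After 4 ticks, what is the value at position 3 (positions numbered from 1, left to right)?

0

tick 1: 01111000
tick 2: 01000100
tick 3: 01100111
tick 4: 01011000
position 3 holds 0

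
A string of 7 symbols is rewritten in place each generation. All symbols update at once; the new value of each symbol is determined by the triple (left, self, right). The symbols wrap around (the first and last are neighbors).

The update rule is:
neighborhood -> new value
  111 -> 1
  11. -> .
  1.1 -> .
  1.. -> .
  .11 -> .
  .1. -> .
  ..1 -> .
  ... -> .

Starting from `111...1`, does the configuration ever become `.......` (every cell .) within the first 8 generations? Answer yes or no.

yes

generation 1: 11.....
generation 2: .......
all cells are . at generation 2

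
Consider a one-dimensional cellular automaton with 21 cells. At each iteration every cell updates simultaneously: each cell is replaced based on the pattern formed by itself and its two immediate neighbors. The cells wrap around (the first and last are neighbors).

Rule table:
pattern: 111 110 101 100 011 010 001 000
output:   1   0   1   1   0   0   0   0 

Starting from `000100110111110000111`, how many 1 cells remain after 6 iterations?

100010001011101000010
010001000101010100001
101000100010101010000
010100010001010101000
001010001000101010100
000101000100010101010
count of 1: 7

7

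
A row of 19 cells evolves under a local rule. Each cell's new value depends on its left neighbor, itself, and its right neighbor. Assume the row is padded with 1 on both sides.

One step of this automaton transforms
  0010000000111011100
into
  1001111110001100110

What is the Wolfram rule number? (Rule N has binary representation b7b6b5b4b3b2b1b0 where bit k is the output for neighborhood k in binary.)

113

position 11: 111 → 0  (bit 7 = 0)
position 12: 110 → 1  (bit 6 = 1)
position 13: 101 → 1  (bit 5 = 1)
position 0: 100 → 1  (bit 4 = 1)
position 10: 011 → 0  (bit 3 = 0)
position 2: 010 → 0  (bit 2 = 0)
position 1: 001 → 0  (bit 1 = 0)
position 4: 000 → 1  (bit 0 = 1)
bits b7..b0 = 01110001 = 113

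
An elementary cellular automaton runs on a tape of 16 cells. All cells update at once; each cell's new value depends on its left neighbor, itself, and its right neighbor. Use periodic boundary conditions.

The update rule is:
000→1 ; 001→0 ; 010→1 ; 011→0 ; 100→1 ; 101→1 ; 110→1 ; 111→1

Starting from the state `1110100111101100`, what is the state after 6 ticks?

0111110011110110
0011111001111011
1001111100111101
1100111110011110
0110011111001111
1011001111100111

1011001111100111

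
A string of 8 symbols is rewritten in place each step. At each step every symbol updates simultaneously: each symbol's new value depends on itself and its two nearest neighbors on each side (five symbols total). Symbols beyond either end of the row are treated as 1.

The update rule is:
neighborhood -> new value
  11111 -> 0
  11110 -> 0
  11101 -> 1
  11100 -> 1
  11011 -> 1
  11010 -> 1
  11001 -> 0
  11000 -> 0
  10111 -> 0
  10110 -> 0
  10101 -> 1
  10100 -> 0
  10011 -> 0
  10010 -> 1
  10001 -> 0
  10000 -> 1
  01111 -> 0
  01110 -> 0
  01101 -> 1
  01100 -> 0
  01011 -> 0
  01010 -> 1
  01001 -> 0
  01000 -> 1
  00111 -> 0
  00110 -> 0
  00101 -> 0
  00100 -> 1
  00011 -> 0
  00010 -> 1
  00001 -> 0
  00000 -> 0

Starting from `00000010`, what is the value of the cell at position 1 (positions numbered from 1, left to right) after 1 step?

01000100
position 1 holds 0

0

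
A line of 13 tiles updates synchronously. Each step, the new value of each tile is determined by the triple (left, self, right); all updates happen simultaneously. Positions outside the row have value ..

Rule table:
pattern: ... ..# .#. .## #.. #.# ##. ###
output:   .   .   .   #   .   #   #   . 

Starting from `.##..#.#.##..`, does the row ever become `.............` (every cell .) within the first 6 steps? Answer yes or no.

no

.##...#.###..
.##....##.#..
.##....###...
.##....#.#...
.##.....#....
.##..........
step 6 is .##.........., still not uniform .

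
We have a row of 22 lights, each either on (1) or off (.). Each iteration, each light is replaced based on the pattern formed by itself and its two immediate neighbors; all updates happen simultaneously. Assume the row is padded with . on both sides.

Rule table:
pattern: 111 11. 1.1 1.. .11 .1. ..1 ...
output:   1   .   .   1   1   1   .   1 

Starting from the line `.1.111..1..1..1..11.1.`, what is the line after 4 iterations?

.1.1..1.1..1..1..11.1.

iteration 1: .1.11.1.11.11.11.1..11
iteration 2: .1.1..1.1..1..1..11.1.
iteration 3: .1.11.1.11.11.11.1..11  (repeats iteration 1; period 2)
iteration 4: .1.1..1.1..1..1..11.1.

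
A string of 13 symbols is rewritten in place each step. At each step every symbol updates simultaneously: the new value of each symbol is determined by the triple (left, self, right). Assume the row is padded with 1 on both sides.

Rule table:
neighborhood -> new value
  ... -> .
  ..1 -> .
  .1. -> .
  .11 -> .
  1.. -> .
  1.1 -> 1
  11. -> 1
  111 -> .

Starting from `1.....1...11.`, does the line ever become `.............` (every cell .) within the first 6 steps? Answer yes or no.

no

step 1: 1..........11
step 2: 1............
step 3: 1............  (fixed point — unchanged through step 6)
step 6 is 1............, still not uniform .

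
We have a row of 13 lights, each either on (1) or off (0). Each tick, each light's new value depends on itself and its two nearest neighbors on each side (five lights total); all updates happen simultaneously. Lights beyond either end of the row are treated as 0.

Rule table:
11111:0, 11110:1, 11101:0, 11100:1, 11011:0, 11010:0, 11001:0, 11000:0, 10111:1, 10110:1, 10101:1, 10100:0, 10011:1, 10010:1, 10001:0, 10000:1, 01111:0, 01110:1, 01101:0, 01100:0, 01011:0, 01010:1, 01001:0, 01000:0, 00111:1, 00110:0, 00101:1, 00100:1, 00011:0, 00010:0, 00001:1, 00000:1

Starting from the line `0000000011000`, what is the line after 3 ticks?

1011000010011

1111111000011
1000011011000
1011000010011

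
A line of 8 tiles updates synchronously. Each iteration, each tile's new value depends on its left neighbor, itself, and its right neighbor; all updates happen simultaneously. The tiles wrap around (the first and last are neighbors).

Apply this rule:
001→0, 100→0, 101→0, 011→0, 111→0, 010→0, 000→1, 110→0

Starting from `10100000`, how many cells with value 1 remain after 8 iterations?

3

iteration 1: 00001110
iteration 2: 11100000
iteration 3: 00001110  (repeats iteration 1; period 2)
iteration 8: 11100000
count of 1: 3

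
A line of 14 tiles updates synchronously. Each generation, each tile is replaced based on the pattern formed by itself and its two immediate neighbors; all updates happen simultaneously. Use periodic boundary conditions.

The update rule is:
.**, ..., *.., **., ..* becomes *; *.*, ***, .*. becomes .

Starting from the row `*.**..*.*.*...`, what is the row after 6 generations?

*.*..******...

..****.....***
***..*******.*
..****.....*.*
***..******...
*.****....****
*.*..******...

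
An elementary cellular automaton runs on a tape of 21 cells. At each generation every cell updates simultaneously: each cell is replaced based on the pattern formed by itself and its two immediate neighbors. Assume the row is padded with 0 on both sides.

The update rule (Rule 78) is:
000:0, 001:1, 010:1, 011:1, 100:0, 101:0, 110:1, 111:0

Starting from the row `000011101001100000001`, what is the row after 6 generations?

101010101010101110101

000110101011100000011
001110101010100000111
011010101010100001101
111010101010100011101
101010101010100110101
101010101010101110101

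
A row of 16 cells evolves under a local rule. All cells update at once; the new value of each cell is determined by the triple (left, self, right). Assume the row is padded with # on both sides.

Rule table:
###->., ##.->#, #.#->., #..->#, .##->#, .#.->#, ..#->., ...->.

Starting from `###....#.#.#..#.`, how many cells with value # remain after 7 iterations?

9

..##...#.#.##.#.
#.###..#.#.##.#.
#.#.##.#.#.##.#.
#.#.##.#.#.##.#.  (fixed point — unchanged through iteration 7)
count of #: 9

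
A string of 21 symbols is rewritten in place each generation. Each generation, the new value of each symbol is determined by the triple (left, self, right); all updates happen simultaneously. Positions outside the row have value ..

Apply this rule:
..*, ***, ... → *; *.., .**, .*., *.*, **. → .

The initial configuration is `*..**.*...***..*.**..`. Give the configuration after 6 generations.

*..*.**..****..*.**..

..*.....**.*..*.....*
**..****.....*..****.
...*.**..****..*.**..
***.....*.**..*.....*
.*..****.....*..****.
*..*.**..****..*.**..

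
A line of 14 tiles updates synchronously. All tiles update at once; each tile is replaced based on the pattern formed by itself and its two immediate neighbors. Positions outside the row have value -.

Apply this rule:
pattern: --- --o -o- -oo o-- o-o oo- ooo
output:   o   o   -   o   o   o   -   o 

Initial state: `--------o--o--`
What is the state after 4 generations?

ooooo-oo-oo-o-

generation 1: oooooooo-oo-oo
generation 2: ooooooo-oo-oo-
generation 3: oooooo-oo-oo-o
generation 4: ooooo-oo-oo-o-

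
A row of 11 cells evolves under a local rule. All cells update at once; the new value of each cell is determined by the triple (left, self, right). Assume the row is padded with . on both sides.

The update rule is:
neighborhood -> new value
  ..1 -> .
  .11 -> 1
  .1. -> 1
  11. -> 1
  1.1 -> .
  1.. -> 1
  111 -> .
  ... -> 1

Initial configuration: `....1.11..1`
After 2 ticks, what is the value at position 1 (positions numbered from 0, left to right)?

tick 1: 111.1.111.1
tick 2: 1.1.1.1.1.1
position 1 holds .

.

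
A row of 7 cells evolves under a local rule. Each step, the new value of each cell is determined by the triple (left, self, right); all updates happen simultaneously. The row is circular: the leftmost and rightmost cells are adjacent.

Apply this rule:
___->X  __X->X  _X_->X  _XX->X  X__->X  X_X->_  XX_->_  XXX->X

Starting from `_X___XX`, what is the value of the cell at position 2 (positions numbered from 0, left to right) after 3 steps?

X

_XXXXX_
XXXXX_X
XXXX__X
position 2 holds X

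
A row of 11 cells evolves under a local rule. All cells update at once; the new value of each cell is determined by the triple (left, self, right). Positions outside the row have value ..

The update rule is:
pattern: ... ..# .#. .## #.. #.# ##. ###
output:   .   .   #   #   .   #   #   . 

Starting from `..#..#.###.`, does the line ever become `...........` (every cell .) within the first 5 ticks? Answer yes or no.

tick 1: ..#..###.#.
tick 2: ..#..#.###.  (repeats tick 0; period 2)
tick 5: ..#..###.#.
tick 5 is ..#..###.#., still not uniform .

no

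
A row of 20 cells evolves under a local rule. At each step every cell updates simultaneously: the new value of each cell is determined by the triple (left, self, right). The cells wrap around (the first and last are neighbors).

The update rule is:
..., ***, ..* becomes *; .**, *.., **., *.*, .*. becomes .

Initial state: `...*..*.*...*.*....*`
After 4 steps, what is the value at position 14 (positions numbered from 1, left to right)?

.**..*....**....***.
*...*..***...***.*..
..**..*.*..**.*....*
.*...*....*.....***.
position 14 holds .

.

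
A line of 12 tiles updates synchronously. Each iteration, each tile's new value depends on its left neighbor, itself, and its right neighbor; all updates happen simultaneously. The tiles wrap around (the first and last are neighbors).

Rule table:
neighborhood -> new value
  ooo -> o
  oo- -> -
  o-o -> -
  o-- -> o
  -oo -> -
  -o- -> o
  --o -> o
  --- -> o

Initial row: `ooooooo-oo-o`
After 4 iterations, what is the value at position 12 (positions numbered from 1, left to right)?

o

oooooo------
-oooo-oooooo
--oo---oooo-
oo--ooo-oo-o
position 12 holds o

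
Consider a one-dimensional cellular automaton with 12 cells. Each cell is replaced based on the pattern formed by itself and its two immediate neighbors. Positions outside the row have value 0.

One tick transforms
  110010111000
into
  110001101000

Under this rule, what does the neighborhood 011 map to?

1

At position 0 the neighborhood is 011; the next row has 1 there.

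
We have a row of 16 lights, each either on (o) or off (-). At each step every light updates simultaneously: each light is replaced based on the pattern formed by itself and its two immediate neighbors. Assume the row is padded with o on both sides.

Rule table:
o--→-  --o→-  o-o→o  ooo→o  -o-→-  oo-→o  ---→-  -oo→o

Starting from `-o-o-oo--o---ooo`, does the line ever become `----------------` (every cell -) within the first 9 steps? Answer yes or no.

step 1: o-o-ooo------ooo
step 2: oo-oooo------ooo
step 3: ooooooo------ooo
step 4: ooooooo------ooo  (fixed point — unchanged through step 9)
step 9 is ooooooo------ooo, still not uniform -

no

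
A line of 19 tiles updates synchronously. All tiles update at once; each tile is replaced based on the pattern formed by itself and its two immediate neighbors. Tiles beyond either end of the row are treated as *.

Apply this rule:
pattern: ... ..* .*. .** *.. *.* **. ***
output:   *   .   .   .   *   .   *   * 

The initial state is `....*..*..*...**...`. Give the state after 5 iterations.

***..*..*..**..***.
****..*..*..**..**.
*****..*..*..**..*.
******..*..*..**...
*******..*..*..***.

*******..*..*..***.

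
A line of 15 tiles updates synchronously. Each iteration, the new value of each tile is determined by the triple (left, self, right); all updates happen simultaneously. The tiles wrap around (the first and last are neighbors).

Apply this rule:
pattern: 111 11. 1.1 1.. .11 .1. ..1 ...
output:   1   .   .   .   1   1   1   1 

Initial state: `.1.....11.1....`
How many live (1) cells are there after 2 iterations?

11.11111..1.111
1..1111..11.111
count of 1: 10

10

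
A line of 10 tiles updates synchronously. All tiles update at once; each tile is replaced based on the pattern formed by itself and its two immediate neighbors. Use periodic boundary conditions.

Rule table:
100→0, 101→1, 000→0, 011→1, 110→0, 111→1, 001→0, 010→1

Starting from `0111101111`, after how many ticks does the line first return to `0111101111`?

5

1111011110
1110111101
1101111011
1011110111
0111101111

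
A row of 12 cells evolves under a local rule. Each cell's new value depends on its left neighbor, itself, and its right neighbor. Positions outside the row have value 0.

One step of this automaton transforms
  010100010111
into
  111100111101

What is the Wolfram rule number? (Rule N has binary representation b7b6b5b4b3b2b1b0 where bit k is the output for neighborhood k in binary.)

110

position 10: 111 → 0  (bit 7 = 0)
position 11: 110 → 1  (bit 6 = 1)
position 2: 101 → 1  (bit 5 = 1)
position 4: 100 → 0  (bit 4 = 0)
position 9: 011 → 1  (bit 3 = 1)
position 1: 010 → 1  (bit 2 = 1)
position 0: 001 → 1  (bit 1 = 1)
position 5: 000 → 0  (bit 0 = 0)
bits b7..b0 = 01101110 = 110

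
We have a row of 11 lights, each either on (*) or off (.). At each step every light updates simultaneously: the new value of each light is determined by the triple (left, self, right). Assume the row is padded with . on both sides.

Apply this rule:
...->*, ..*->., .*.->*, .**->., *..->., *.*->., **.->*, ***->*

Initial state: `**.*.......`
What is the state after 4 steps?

step 1: .*.*.******
step 2: .*.*..*****
step 3: .*.*...****
step 4: .*.*.*..***

.*.*.*..***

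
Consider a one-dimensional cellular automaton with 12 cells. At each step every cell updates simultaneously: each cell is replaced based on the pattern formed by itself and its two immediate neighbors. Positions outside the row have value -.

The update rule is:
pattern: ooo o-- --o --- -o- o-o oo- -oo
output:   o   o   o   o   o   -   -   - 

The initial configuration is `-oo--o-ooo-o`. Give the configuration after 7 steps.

o--ooo--o--o
ooo-o-oooooo
-o--o--oooo-
ooooooo-oo-o
-ooooo-----o
o-ooo-oooooo
o--o---oooo-

o--o---oooo-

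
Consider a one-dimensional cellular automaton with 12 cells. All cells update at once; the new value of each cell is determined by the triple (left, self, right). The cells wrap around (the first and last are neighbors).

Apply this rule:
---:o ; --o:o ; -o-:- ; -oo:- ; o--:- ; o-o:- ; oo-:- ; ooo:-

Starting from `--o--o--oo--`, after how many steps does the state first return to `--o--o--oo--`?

oo--o--o---o
---o--o--oo-
ooo--o--o---
----o--o--oo
-ooo--o--o--
o----o--o--o
--ooo--o--o-
oo----o--o--
---ooo--o--o
-oo----o--o-
o---ooo--o--
--oo----o--o
-o---ooo--o-
o--oo----o--
--o---ooo--o
-o--oo----o-
o--o---ooo--
--o--oo----o
-o--o---ooo-
o--o--oo----
--o--o---ooo
-o--o--oo---
o--o--o---oo
--o--o--oo--

24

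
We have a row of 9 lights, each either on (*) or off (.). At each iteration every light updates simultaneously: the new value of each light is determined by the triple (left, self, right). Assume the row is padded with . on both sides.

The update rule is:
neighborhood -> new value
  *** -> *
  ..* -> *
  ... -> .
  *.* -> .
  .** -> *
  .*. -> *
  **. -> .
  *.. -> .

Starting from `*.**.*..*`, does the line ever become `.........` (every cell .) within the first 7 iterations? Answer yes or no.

no

*.*..*.**
*.*.**.*.
*.*.*..*.
*.*.*.**.
*.*.*.*..
*.*.*.*..  (fixed point — unchanged through iteration 7)
iteration 7 is *.*.*.*.., still not uniform .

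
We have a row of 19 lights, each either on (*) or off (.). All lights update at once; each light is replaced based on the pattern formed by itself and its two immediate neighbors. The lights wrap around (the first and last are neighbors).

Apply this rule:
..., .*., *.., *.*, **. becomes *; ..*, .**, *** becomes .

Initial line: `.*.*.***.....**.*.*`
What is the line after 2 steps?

....**.....**......

*****..*****..*****
....**.....**......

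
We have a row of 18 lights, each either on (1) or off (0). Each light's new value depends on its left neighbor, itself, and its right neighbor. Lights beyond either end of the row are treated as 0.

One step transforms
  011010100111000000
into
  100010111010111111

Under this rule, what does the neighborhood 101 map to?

At position 3 the neighborhood is 101; the next row has 0 there.

0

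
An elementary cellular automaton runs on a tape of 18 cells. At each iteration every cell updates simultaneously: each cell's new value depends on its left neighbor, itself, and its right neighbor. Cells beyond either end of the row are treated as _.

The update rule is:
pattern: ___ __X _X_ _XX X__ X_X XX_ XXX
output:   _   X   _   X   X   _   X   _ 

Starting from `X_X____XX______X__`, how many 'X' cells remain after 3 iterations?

iteration 1: ___X__XXXX____X_X_
iteration 2: __X_XXX__XX__X___X
iteration 3: _X__X_XXXXXXX_X_X_
count of X: 11

11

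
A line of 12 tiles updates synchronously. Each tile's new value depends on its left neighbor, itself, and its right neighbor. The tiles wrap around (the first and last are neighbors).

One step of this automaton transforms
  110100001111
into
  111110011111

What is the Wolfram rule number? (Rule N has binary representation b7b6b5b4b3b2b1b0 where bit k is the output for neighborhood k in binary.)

254

position 0: 111 → 1  (bit 7 = 1)
position 1: 110 → 1  (bit 6 = 1)
position 2: 101 → 1  (bit 5 = 1)
position 4: 100 → 1  (bit 4 = 1)
position 8: 011 → 1  (bit 3 = 1)
position 3: 010 → 1  (bit 2 = 1)
position 7: 001 → 1  (bit 1 = 1)
position 5: 000 → 0  (bit 0 = 0)
bits b7..b0 = 11111110 = 254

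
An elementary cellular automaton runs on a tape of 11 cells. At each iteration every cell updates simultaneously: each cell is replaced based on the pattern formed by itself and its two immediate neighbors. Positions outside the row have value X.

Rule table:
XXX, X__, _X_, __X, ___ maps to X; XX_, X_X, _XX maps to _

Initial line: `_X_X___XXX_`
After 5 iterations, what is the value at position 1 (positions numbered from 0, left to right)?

_X_XXXX_X__
_X__XX__XXX
_XXX__XX_XX
__X_XX____X
XXX___XXXX_
position 1 holds X

X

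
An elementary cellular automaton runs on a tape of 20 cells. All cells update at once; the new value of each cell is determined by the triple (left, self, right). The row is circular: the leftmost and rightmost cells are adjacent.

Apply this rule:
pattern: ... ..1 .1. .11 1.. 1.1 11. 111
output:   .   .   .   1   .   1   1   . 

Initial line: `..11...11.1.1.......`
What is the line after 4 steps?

step 1: ..11...111.1........
step 2: ..11...1.11.........
step 3: ..11....111.........
step 4: ..11....1.1.........

..11....1.1.........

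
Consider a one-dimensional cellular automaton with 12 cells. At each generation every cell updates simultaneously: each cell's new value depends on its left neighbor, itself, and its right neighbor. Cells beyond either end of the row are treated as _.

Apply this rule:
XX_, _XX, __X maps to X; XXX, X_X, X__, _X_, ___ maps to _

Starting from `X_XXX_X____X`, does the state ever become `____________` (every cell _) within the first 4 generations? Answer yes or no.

__X_X_____X_
_X_______X__
X_______X___
_______X____
generation 4 is _______X____, still not uniform _

no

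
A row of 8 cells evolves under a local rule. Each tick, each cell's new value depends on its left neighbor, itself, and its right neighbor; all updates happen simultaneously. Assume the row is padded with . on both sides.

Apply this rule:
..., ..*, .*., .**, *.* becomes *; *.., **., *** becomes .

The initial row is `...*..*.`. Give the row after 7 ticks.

***...**

****.**.
*...**..
*.***..*
***...**
*...***.
*.***...
***...**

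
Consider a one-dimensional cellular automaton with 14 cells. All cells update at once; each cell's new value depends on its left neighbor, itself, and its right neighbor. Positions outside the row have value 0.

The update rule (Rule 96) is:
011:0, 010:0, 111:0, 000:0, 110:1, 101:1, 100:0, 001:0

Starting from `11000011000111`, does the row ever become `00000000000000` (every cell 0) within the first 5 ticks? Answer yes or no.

tick 1: 01000001000001
tick 2: 00000000000000
all cells are 0 at tick 2

yes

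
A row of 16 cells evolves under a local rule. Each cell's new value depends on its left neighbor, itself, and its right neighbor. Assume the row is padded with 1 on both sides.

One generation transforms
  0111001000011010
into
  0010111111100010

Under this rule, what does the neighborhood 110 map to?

At position 3 the neighborhood is 110; the next row has 0 there.

0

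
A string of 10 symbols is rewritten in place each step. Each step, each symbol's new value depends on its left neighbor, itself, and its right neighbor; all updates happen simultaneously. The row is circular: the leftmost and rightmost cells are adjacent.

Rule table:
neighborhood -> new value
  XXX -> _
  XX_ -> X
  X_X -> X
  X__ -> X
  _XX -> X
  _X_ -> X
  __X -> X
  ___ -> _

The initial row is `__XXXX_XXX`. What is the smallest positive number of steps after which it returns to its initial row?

XXX__XXX_X
__XXXX_XXX

2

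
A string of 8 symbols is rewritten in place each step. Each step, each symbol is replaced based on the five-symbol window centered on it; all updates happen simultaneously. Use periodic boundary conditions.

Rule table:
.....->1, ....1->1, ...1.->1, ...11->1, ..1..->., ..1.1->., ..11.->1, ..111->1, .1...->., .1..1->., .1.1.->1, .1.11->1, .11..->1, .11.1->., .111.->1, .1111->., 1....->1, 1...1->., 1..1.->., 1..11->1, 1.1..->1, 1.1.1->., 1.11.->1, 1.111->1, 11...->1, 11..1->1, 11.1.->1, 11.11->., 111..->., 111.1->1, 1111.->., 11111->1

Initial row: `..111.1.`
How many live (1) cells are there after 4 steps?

step 1: .111111.
step 2: 11.11..1
step 3: 11.11111
step 4: .1.1.111
count of 1: 5

5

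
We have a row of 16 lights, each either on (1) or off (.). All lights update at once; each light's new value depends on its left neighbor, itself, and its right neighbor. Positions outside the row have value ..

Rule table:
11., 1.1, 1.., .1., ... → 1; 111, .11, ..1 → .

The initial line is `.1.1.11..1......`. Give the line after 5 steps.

.1111.11.1111111
....11.11......1
111..11.111111.1
..11..11.....111
1..11..11111...1

1..11..11111...1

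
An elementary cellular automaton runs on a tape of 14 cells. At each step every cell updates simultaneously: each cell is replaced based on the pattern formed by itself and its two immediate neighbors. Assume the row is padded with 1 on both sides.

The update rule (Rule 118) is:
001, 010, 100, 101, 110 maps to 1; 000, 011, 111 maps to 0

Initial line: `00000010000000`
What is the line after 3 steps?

01111110110111

10000111000001
11001001100010
01111110110111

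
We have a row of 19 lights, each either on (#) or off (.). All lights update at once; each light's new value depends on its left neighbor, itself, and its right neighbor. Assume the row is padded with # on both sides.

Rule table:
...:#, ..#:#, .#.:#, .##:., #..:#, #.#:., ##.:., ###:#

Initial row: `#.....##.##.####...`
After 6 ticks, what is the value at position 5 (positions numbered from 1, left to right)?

.#####.......##.###
..###.#######....##
##.#...#####.####.#
#..####.###...##...
.##.##...#.###..###
......####..#.##.##
position 5 holds .

.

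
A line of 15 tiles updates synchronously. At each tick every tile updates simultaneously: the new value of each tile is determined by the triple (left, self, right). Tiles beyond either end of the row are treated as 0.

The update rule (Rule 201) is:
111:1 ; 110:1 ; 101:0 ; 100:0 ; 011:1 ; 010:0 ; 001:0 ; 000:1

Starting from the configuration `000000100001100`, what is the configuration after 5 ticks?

111110001101101

111110001101101
111110101101100
111110001101101  (repeats tick 1; period 2)
tick 5: 111110001101101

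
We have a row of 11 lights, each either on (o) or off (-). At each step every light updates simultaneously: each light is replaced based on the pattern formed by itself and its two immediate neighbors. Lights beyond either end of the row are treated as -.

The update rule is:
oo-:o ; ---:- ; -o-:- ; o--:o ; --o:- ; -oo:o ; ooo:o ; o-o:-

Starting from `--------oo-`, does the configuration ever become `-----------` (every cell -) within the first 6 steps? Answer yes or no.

no

--------ooo
--------ooo  (fixed point — unchanged through step 6)
step 6 is --------ooo, still not uniform -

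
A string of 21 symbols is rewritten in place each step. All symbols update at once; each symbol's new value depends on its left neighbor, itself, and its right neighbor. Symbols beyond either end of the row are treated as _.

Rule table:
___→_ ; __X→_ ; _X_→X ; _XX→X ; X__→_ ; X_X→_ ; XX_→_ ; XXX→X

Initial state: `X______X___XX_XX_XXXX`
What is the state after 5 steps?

X______X___X__X__XXX_
X______X___X__X__XX__
X______X___X__X__X___
X______X___X__X__X___  (fixed point — unchanged through step 5)

X______X___X__X__X___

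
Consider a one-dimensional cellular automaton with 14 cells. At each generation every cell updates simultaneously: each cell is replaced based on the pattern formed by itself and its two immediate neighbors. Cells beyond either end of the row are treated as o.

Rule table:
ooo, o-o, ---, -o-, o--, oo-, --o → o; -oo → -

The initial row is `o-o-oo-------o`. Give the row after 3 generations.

oooooo-ooooooo

oooo-oooooooo-
ooooo-oooooooo
oooooo-ooooooo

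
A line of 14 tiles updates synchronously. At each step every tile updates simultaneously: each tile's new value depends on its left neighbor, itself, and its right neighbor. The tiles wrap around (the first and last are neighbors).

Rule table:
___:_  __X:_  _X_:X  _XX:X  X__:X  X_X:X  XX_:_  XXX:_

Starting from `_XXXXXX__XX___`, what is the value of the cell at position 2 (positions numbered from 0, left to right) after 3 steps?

_

_X_____X_X_X__
_XX____XXXXXX_
_X_X___X_____X
position 2 holds _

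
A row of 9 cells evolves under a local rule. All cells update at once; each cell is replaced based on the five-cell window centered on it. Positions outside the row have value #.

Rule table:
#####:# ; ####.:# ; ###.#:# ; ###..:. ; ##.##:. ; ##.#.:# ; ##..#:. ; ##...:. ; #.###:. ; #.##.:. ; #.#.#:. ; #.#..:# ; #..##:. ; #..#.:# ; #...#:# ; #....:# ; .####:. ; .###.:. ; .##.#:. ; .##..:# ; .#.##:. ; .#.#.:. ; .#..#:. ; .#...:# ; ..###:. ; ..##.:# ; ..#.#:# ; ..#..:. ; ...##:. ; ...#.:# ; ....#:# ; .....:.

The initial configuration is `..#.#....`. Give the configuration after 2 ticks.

.##.####.
......##.

......##.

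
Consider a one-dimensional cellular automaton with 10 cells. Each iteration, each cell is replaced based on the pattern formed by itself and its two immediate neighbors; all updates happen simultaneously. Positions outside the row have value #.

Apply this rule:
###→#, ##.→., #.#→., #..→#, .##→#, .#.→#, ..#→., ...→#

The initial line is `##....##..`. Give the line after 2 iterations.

..##..#.#.

#.###.#.#.
..##..#.#.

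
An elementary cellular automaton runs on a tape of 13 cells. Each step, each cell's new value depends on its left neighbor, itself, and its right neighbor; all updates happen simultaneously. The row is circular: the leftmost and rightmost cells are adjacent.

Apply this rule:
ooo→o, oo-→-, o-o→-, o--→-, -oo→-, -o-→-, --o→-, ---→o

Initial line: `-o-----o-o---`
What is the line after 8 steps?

---oo--------

step 1: ---ooo-----oo
step 2: -o--o--ooo---
step 3: --------o--oo
step 4: -oooooo------
step 5: --oooo--ooooo
step 6: ---oo----ooo-
step 7: oo----oo--o--
step 8: ---oo--------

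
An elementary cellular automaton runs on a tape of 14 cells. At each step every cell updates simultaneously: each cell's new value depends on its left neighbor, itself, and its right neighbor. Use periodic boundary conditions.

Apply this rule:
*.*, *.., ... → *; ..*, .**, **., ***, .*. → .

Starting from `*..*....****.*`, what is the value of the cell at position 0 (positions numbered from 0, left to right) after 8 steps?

.*..***.....*.
..*....****..*
*..***.....*..
.*....****..*.
..***.....*..*
*....****..*..
.***.....*..*.
....****..*..*
position 0 holds .

.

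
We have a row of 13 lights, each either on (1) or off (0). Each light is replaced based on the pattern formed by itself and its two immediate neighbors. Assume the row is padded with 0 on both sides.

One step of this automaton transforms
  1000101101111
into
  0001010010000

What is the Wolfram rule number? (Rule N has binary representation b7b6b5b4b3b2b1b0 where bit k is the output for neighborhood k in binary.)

position 10: 111 → 0  (bit 7 = 0)
position 7: 110 → 0  (bit 6 = 0)
position 5: 101 → 1  (bit 5 = 1)
position 1: 100 → 0  (bit 4 = 0)
position 6: 011 → 0  (bit 3 = 0)
position 0: 010 → 0  (bit 2 = 0)
position 3: 001 → 1  (bit 1 = 1)
position 2: 000 → 0  (bit 0 = 0)
bits b7..b0 = 00100010 = 34

34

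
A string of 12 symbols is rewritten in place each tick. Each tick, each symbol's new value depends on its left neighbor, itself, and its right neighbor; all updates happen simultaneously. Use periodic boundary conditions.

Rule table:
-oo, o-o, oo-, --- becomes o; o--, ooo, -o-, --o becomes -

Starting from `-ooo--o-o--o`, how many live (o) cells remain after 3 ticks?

tick 1: oo-o---o----
tick 2: ooo--o---oo-
tick 3: o-o----o-ooo
count of o: 6

6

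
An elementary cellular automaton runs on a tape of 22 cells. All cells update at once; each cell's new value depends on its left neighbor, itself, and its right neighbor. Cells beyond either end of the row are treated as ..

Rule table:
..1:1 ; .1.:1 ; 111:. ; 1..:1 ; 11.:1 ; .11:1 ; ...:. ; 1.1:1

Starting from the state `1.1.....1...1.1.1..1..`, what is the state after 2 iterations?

iteration 1: 1111...111.1111111111.
iteration 2: 1..11.11.111........11

1..11.11.111........11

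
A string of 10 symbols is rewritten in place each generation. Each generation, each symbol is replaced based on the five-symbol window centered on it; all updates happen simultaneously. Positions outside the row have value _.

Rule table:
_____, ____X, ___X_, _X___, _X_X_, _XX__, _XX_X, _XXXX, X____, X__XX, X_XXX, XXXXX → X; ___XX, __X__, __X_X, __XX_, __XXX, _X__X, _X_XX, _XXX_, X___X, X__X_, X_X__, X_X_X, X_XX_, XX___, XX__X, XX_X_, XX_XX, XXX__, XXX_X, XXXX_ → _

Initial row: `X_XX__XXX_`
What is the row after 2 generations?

XXX_X_XXXX

___X_X____
XXX_X_XXXX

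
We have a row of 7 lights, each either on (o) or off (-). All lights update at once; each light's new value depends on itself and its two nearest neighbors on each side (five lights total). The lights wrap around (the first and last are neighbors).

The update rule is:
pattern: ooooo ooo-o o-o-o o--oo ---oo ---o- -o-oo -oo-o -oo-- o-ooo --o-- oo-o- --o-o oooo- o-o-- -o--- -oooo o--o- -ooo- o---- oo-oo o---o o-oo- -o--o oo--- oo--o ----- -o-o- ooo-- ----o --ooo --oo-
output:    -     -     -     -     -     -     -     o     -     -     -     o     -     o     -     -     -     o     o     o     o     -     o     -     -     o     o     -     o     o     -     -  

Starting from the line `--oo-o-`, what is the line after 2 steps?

step 1: ---oo--
step 2: oo----o

oo----o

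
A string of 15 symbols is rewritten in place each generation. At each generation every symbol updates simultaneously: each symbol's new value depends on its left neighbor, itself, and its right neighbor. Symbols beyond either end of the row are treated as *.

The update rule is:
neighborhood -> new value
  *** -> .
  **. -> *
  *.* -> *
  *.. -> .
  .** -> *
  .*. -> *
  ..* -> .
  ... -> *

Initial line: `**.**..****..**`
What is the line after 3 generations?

.*..*..*..*..*.

.****..*..*..*.
**..*..*..*..**
.*..*..*..*..*.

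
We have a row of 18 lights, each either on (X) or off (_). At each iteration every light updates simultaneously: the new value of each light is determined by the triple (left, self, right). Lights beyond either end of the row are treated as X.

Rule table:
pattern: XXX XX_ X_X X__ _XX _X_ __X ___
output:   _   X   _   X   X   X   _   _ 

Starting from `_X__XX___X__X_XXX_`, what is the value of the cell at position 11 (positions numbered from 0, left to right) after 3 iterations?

_XX_XXX__XX_X_X_X_
_XX_X_XX_XX_X_X_X_
_XX_X_XX_XX_X_X_X_
position 11 holds _

_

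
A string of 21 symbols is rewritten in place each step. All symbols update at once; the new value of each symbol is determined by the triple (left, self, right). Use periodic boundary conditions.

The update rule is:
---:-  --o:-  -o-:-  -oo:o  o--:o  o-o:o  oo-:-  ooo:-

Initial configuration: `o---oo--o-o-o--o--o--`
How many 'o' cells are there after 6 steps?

8

-o--o-o--o-o-o--o--o-
--o--o-o--o-o-o--o--o
o--o--o-o--o-o-o--o--
-o--o--o-o--o-o-o--o-
--o--o--o-o--o-o-o--o
o--o--o--o-o--o-o-o--
count of o: 8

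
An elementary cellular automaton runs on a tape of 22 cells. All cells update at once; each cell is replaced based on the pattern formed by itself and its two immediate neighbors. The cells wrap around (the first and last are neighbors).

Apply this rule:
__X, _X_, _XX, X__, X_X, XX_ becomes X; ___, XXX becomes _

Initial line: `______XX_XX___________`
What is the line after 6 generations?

_____XXXXXXX__________
____XX_____XX_________
___XXXX___XXXX________
__XX__XX_XX__XX_______
_XXXXXXXXXXXXXXX______
XX_____________XX_____

XX_____________XX_____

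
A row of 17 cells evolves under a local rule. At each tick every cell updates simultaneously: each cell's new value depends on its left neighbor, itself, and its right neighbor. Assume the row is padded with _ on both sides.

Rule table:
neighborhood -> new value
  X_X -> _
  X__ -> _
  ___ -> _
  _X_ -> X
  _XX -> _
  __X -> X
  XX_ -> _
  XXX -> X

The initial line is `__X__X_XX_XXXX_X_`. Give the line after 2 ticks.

X_________X___XX_

_XX_XX_____XX__X_
X_________X___XX_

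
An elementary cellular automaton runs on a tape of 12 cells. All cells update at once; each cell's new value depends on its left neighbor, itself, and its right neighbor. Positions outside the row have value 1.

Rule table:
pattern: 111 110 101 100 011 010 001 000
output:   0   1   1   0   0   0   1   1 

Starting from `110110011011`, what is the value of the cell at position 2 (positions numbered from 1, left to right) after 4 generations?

1

011010101100
101101010101
110110101010
011011010101
position 2 holds 1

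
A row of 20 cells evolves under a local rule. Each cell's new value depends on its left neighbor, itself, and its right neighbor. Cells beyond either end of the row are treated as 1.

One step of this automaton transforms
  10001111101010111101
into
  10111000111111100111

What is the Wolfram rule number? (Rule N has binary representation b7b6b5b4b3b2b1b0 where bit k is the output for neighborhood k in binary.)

position 5: 111 → 0  (bit 7 = 0)
position 0: 110 → 1  (bit 6 = 1)
position 9: 101 → 1  (bit 5 = 1)
position 1: 100 → 0  (bit 4 = 0)
position 4: 011 → 1  (bit 3 = 1)
position 10: 010 → 1  (bit 2 = 1)
position 3: 001 → 1  (bit 1 = 1)
position 2: 000 → 1  (bit 0 = 1)
bits b7..b0 = 01101111 = 111

111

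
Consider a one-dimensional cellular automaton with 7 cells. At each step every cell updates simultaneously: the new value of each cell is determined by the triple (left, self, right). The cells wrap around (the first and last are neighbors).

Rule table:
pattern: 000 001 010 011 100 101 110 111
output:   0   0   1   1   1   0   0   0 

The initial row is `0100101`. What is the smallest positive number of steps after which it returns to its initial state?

2

step 1: 0110101
step 2: 0100101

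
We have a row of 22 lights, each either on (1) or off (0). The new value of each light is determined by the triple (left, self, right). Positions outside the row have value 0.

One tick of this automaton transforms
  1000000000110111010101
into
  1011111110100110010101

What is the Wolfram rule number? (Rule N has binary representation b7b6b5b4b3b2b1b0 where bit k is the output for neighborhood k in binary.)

position 14: 111 → 1  (bit 7 = 1)
position 11: 110 → 0  (bit 6 = 0)
position 12: 101 → 0  (bit 5 = 0)
position 1: 100 → 0  (bit 4 = 0)
position 10: 011 → 1  (bit 3 = 1)
position 0: 010 → 1  (bit 2 = 1)
position 9: 001 → 0  (bit 1 = 0)
position 2: 000 → 1  (bit 0 = 1)
bits b7..b0 = 10001101 = 141

141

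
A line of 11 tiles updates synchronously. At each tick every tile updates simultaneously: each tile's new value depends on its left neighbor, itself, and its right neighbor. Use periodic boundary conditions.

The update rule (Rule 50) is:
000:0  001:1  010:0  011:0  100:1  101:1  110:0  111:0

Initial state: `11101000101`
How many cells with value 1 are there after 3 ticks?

6

tick 1: 00010101010
tick 2: 00101010101
tick 3: 11010101010
count of 1: 6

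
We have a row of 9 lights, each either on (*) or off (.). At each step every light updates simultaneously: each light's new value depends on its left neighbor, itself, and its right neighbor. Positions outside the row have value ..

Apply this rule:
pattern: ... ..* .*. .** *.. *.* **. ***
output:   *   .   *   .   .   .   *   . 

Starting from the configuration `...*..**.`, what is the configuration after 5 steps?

.*.*.*.*.

**.*...*.
.*.*.*.*.
.*.*.*.*.  (fixed point — unchanged through step 5)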